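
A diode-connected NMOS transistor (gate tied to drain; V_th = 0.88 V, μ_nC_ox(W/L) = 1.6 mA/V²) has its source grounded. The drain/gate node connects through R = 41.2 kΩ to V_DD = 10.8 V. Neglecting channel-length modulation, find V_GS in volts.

With gate tied to drain, V_GS = V_DS ≥ V_GS − V_th, so the device is in saturation.
KCL at the drain: ½ k_n (V_GS − V_th)² = (V_DD − V_GS)/R.
Let x = V_GS − 0.88. Then 33 x² + x − 9.92 = 0, giving x = 0.534 V (positive root), so V_GS = 1.41 V.
I_D = (V_DD − V_GS)/R = (10.8 − 1.41) / 41.2 = 0.228 mA.

V_GS = 1.41 V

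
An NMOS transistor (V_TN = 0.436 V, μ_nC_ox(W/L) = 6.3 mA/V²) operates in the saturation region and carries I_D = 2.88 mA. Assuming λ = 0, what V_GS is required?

V_GS = 1.39 V

In saturation I_D = ½ k_n (V_GS − V_TN)², so V_GS − V_TN = √(2 I_D / k_n) = √(2 × 2.88 / 6.3) = 0.956 V.
V_GS = 0.436 + 0.956 = 1.39 V.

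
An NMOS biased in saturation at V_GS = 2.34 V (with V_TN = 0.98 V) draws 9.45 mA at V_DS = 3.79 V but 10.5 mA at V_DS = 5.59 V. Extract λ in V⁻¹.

With V_GS fixed, I_D ∝ (1 + λ V_DS) in saturation, so I_D2/I_D1 = (1 + λ V_DS2)/(1 + λ V_DS1).
10.5/9.45 = 1.111 = (1 + 5.59 λ)/(1 + 3.79 λ).
Solving: λ (I_D1 V_DS2 − I_D2 V_DS1) = I_D2 − I_D1, so λ = (10.5 − 9.45) / (9.45 × 5.59 − 10.5 × 3.79) = 1.05 / 13 = 0.0806 V⁻¹.

λ = 0.0806 V⁻¹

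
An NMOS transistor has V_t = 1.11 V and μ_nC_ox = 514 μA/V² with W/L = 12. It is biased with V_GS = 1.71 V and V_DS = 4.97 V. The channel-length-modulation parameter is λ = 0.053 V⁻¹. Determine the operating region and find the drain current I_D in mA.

Saturation; I_D = 1.40 mA

k_n = μ_nC_ox · (W/L) = 6.168 mA/V².
V_ov = V_GS − V_t = 1.71 − 1.11 = 0.6 V.
Since V_DS = 4.97 V ≥ V_ov = 0.6 V, the device is in saturation.
I_D = ½ k_n V_ov² (1 + λ V_DS) = 0.5 × 6.168 × 0.6² × (1 + 0.053 × 4.97) = 1.4 mA.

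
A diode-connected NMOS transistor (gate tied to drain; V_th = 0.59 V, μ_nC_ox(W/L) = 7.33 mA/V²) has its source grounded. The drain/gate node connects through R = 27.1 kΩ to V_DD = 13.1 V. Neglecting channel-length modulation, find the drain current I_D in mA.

I_D = 0.449 mA

With gate tied to drain, V_GS = V_DS ≥ V_GS − V_th, so the device is in saturation.
KCL at the drain: ½ k_n (V_GS − V_th)² = (V_DD − V_GS)/R.
Let x = V_GS − 0.59. Then 99.3 x² + x − 12.51 = 0, giving x = 0.35 V (positive root), so V_GS = 0.94 V.
I_D = (V_DD − V_GS)/R = (13.1 − 0.94) / 27.1 = 0.449 mA.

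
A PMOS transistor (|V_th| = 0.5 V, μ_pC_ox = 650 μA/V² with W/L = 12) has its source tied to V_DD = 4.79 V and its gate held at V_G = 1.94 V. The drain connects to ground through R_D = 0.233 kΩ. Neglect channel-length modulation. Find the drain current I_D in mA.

I_D = 15.7 mA

V_SG = V_DD − V_G = 4.79 − 1.94 = 2.85 V, so V_ov = 2.85 − 0.5 = 2.35 V.
k_p = μ_pC_ox · (W/L) = 7.8 mA/V².
Assume saturation: I_D = ½ k_p V_ov² = 0.5 × 7.8 × 2.35² = 21.5 mA, giving V_SD = V_DD − I_D R_D = 4.79 − 21.5 × 0.233 = -0.228 V.
But -0.228 V < V_ov = 2.35 V, so the device is actually in triode.
In triode I_D = k_p[V_ov V_SD − ½ V_SD²] and I_D = (V_DD − V_SD)/R_D. Equating: 0.909 V_SD² − 5.271 V_SD + 4.79 = 0, giving V_SD = 1.13 V (the root below V_ov).
I_D = (4.79 − 1.13) / 0.233 = 15.7 mA.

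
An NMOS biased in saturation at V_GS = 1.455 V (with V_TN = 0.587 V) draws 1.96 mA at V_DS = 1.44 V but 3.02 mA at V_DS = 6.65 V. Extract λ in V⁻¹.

With V_GS fixed, I_D ∝ (1 + λ V_DS) in saturation, so I_D2/I_D1 = (1 + λ V_DS2)/(1 + λ V_DS1).
3.02/1.96 = 1.541 = (1 + 6.65 λ)/(1 + 1.44 λ).
Solving: λ (I_D1 V_DS2 − I_D2 V_DS1) = I_D2 − I_D1, so λ = (3.02 − 1.96) / (1.96 × 6.65 − 3.02 × 1.44) = 1.06 / 8.69 = 0.122 V⁻¹.

λ = 0.122 V⁻¹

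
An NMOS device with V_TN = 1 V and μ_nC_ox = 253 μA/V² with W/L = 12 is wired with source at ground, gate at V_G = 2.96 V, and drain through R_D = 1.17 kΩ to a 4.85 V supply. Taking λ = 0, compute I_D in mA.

V_GS = V_G = 2.96 V, so V_ov = 2.96 − 1 = 1.96 V.
k_n = μ_nC_ox · (W/L) = 3.036 mA/V².
Assume saturation: I_D = ½ k_n V_ov² = 0.5 × 3.036 × 1.96² = 5.83 mA, giving V_DS = V_DD − I_D R_D = 4.85 − 5.83 × 1.17 = -1.97 V.
But -1.97 V < V_ov = 1.96 V, so the device is actually in triode.
In triode I_D = k_n[V_ov V_DS − ½ V_DS²] and I_D = (V_DD − V_DS)/R_D. Equating: 1.78 V_DS² − 7.962 V_DS + 4.85 = 0, giving V_DS = 0.727 V (the root below V_ov).
I_D = (4.85 − 0.727) / 1.17 = 3.52 mA.

I_D = 3.52 mA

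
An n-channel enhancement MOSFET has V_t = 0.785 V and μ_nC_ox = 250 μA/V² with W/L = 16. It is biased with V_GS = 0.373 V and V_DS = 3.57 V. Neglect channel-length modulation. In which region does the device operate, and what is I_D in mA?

V_GS = 0.373 V < V_t = 0.785 V, so the transistor is in cutoff.

Cutoff; I_D = 0 mA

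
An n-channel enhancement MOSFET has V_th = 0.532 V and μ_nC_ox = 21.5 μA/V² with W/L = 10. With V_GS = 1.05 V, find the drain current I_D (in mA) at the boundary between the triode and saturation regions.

At the boundary V_DS = V_ov = V_GS − V_th = 1.05 − 0.532 = 0.518 V.
k_n = μ_nC_ox · (W/L) = 0.215 mA/V².
I_D = ½ k_n V_ov² = 0.5 × 0.215 × 0.518² = 0.0288 mA.

I_D = 0.0288 mA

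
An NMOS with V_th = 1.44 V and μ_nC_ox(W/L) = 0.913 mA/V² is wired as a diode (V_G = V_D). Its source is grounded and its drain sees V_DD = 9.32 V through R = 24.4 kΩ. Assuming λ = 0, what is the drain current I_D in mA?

I_D = 0.290 mA

With gate tied to drain, V_GS = V_DS ≥ V_GS − V_th, so the device is in saturation.
KCL at the drain: ½ k_n (V_GS − V_th)² = (V_DD − V_GS)/R.
Let x = V_GS − 1.44. Then 11.1 x² + x − 7.88 = 0, giving x = 0.797 V (positive root), so V_GS = 2.24 V.
I_D = (V_DD − V_GS)/R = (9.32 − 2.24) / 24.4 = 0.29 mA.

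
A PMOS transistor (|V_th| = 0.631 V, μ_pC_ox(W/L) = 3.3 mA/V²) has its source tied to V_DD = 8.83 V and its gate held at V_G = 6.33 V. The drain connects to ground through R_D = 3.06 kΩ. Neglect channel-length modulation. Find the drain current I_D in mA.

I_D = 2.72 mA

V_SG = V_DD − V_G = 8.83 − 6.33 = 2.5 V, so V_ov = 2.5 − 0.631 = 1.87 V.
Assume saturation: I_D = ½ k_p V_ov² = 0.5 × 3.3 × 1.87² = 5.76 mA, giving V_SD = V_DD − I_D R_D = 8.83 − 5.76 × 3.06 = -8.81 V.
But -8.81 V < V_ov = 1.87 V, so the device is actually in triode.
In triode I_D = k_p[V_ov V_SD − ½ V_SD²] and I_D = (V_DD − V_SD)/R_D. Equating: 5.05 V_SD² − 19.87 V_SD + 8.83 = 0, giving V_SD = 0.511 V (the root below V_ov).
I_D = (8.83 − 0.511) / 3.06 = 2.72 mA.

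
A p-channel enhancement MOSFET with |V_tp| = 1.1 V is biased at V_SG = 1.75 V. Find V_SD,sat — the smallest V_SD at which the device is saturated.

V_SD,sat = 0.650 V

The boundary between triode and saturation is V_SD = V_SG − |V_tp| = V_ov.
V_ov = 1.75 − 1.1 = 0.65 V.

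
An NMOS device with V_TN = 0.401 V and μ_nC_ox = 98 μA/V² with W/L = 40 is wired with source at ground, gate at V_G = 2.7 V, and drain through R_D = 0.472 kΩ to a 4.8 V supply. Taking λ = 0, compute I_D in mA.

I_D = 7.75 mA

V_GS = V_G = 2.7 V, so V_ov = 2.7 − 0.401 = 2.3 V.
k_n = μ_nC_ox · (W/L) = 3.92 mA/V².
Assume saturation: I_D = ½ k_n V_ov² = 0.5 × 3.92 × 2.3² = 10.4 mA, giving V_DS = V_DD − I_D R_D = 4.8 − 10.4 × 0.472 = -0.0896 V.
But -0.0896 V < V_ov = 2.3 V, so the device is actually in triode.
In triode I_D = k_n[V_ov V_DS − ½ V_DS²] and I_D = (V_DD − V_DS)/R_D. Equating: 0.925 V_DS² − 5.254 V_DS + 4.8 = 0, giving V_DS = 1.14 V (the root below V_ov).
I_D = (4.8 − 1.14) / 0.472 = 7.75 mA.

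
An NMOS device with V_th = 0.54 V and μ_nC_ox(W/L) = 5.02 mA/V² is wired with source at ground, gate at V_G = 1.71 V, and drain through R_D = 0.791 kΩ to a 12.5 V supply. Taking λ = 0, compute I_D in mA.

V_GS = V_G = 1.71 V, so V_ov = 1.71 − 0.54 = 1.17 V.
Assume saturation: I_D = ½ k_n V_ov² = 0.5 × 5.02 × 1.17² = 3.44 mA, giving V_DS = V_DD − I_D R_D = 12.5 − 3.44 × 0.791 = 9.78 V.
V_DS = 9.78 V ≥ V_ov = 1.17 V, confirming saturation.

I_D = 3.44 mA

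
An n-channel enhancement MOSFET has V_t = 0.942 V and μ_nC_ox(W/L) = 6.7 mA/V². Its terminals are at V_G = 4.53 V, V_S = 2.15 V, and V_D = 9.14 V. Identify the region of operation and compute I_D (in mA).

Saturation; I_D = 6.93 mA

V_GS = V_G − V_S = 4.53 − 2.15 = 2.38 V; V_DS = V_D − V_S = 9.14 − 2.15 = 6.99 V.
V_ov = V_GS − V_t = 2.38 − 0.942 = 1.44 V.
Since V_DS = 6.99 V ≥ V_ov = 1.44 V, the device is in saturation.
I_D = ½ k_n V_ov² = 0.5 × 6.7 × 1.44² = 6.93 mA.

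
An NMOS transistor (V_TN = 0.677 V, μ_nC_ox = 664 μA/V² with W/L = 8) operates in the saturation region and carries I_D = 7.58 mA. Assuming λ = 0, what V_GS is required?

V_GS = 2.37 V

k_n = μ_nC_ox · (W/L) = 5.312 mA/V².
In saturation I_D = ½ k_n (V_GS − V_TN)², so V_GS − V_TN = √(2 I_D / k_n) = √(2 × 7.58 / 5.312) = 1.69 V.
V_GS = 0.677 + 1.69 = 2.37 V.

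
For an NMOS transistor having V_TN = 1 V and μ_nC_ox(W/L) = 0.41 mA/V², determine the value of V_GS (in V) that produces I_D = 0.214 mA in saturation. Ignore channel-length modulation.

V_GS = 2.02 V

In saturation I_D = ½ k_n (V_GS − V_TN)², so V_GS − V_TN = √(2 I_D / k_n) = √(2 × 0.214 / 0.41) = 1.02 V.
V_GS = 1 + 1.02 = 2.02 V.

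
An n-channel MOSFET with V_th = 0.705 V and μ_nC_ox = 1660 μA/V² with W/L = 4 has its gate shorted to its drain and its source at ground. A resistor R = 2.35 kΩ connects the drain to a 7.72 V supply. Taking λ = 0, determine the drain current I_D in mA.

With gate tied to drain, V_GS = V_DS ≥ V_GS − V_th, so the device is in saturation.
k_n = μ_nC_ox · (W/L) = 6.64 mA/V².
KCL at the drain: ½ k_n (V_GS − V_th)² = (V_DD − V_GS)/R.
Let x = V_GS − 0.705. Then 7.8 x² + x − 7.015 = 0, giving x = 0.886 V (positive root), so V_GS = 1.59 V.
I_D = (V_DD − V_GS)/R = (7.72 − 1.59) / 2.35 = 2.61 mA.

I_D = 2.61 mA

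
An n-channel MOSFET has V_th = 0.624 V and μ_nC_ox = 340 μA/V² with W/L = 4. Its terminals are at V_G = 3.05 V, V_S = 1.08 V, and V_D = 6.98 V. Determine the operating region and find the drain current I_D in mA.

V_GS = V_G − V_S = 3.05 − 1.08 = 1.97 V; V_DS = V_D − V_S = 6.98 − 1.08 = 5.9 V.
k_n = μ_nC_ox · (W/L) = 1.36 mA/V².
V_ov = V_GS − V_th = 1.97 − 0.624 = 1.35 V.
Since V_DS = 5.9 V ≥ V_ov = 1.35 V, the device is in saturation.
I_D = ½ k_n V_ov² = 0.5 × 1.36 × 1.35² = 1.23 mA.

Saturation; I_D = 1.23 mA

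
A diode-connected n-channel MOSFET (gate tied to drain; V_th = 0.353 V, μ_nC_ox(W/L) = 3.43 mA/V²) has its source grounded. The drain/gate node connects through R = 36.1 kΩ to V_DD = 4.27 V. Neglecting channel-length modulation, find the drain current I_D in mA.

I_D = 0.102 mA

With gate tied to drain, V_GS = V_DS ≥ V_GS − V_th, so the device is in saturation.
KCL at the drain: ½ k_n (V_GS − V_th)² = (V_DD − V_GS)/R.
Let x = V_GS − 0.353. Then 61.9 x² + x − 3.917 = 0, giving x = 0.244 V (positive root), so V_GS = 0.597 V.
I_D = (V_DD − V_GS)/R = (4.27 − 0.597) / 36.1 = 0.102 mA.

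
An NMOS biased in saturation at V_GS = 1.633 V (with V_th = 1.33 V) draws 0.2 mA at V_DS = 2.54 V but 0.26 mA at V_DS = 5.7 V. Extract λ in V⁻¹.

With V_GS fixed, I_D ∝ (1 + λ V_DS) in saturation, so I_D2/I_D1 = (1 + λ V_DS2)/(1 + λ V_DS1).
0.26/0.2 = 1.3 = (1 + 5.7 λ)/(1 + 2.54 λ).
Solving: λ (I_D1 V_DS2 − I_D2 V_DS1) = I_D2 − I_D1, so λ = (0.26 − 0.2) / (0.2 × 5.7 − 0.26 × 2.54) = 0.06 / 0.48 = 0.125 V⁻¹.

λ = 0.125 V⁻¹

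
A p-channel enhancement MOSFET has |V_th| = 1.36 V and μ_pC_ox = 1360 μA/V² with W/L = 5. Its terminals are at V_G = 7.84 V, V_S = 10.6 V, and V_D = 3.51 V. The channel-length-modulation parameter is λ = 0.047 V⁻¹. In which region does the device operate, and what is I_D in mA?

V_SG = V_S − V_G = 10.6 − 7.84 = 2.76 V; V_SD = V_S − V_D = 10.6 − 3.51 = 7.09 V.
k_p = μ_pC_ox · (W/L) = 6.8 mA/V².
V_ov = V_SG − |V_th| = 2.76 − 1.36 = 1.4 V.
Since V_SD = 7.09 V ≥ V_ov = 1.4 V, the device is in saturation.
I_D = ½ k_p V_ov² (1 + λ V_SD) = 0.5 × 6.8 × 1.4² × (1 + 0.047 × 7.09) = 8.88 mA.

Saturation; I_D = 8.88 mA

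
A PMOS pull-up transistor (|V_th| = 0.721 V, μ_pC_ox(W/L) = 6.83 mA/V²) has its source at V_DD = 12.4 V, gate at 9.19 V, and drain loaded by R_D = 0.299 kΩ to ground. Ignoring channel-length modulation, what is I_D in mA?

V_SG = V_DD − V_G = 12.4 − 9.19 = 3.21 V, so V_ov = 3.21 − 0.721 = 2.49 V.
Assume saturation: I_D = ½ k_p V_ov² = 0.5 × 6.83 × 2.49² = 21.2 mA, giving V_SD = V_DD − I_D R_D = 12.4 − 21.2 × 0.299 = 6.07 V.
V_SD = 6.07 V ≥ V_ov = 2.49 V, confirming saturation.

I_D = 21.2 mA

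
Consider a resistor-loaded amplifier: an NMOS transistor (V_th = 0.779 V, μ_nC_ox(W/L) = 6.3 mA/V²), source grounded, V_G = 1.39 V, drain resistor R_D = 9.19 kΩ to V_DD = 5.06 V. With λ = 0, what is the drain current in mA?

I_D = 0.533 mA

V_GS = V_G = 1.39 V, so V_ov = 1.39 − 0.779 = 0.611 V.
Assume saturation: I_D = ½ k_n V_ov² = 0.5 × 6.3 × 0.611² = 1.18 mA, giving V_DS = V_DD − I_D R_D = 5.06 − 1.18 × 9.19 = -5.75 V.
But -5.75 V < V_ov = 0.611 V, so the device is actually in triode.
In triode I_D = k_n[V_ov V_DS − ½ V_DS²] and I_D = (V_DD − V_DS)/R_D. Equating: 28.9 V_DS² − 36.38 V_DS + 5.06 = 0, giving V_DS = 0.159 V (the root below V_ov).
I_D = (5.06 − 0.159) / 9.19 = 0.533 mA.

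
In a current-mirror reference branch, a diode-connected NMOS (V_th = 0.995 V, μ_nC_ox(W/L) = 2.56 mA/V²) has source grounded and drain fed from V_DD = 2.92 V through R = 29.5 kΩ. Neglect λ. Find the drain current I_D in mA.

With gate tied to drain, V_GS = V_DS ≥ V_GS − V_th, so the device is in saturation.
KCL at the drain: ½ k_n (V_GS − V_th)² = (V_DD − V_GS)/R.
Let x = V_GS − 0.995. Then 37.8 x² + x − 1.925 = 0, giving x = 0.213 V (positive root), so V_GS = 1.21 V.
I_D = (V_DD − V_GS)/R = (2.92 − 1.21) / 29.5 = 0.058 mA.

I_D = 0.0580 mA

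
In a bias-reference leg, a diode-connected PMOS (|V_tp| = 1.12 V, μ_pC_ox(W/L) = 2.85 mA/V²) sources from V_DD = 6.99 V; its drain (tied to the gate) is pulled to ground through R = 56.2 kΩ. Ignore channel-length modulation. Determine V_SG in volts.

With gate tied to drain, V_SG = V_SD ≥ V_SG − |V_tp|, so the device is in saturation.
KCL at the drain: ½ k_p (V_SG − |V_tp|)² = (V_DD − V_SG)/R.
Let x = V_SG − 1.12. Then 80.1 x² + x − 5.87 = 0, giving x = 0.265 V (positive root), so V_SG = 1.38 V.
I_D = (V_DD − V_SG)/R = (6.99 − 1.38) / 56.2 = 0.0997 mA.

V_SG = 1.38 V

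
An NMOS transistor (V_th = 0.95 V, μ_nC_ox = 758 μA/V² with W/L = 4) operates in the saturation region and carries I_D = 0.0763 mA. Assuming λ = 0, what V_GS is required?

k_n = μ_nC_ox · (W/L) = 3.032 mA/V².
In saturation I_D = ½ k_n (V_GS − V_th)², so V_GS − V_th = √(2 I_D / k_n) = √(2 × 0.0763 / 3.032) = 0.224 V.
V_GS = 0.95 + 0.224 = 1.17 V.

V_GS = 1.17 V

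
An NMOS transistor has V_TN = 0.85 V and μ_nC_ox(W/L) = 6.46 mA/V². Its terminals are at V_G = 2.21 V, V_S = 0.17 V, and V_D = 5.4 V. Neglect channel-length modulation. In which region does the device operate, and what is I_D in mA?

V_GS = V_G − V_S = 2.21 − 0.17 = 2.04 V; V_DS = V_D − V_S = 5.4 − 0.17 = 5.23 V.
V_ov = V_GS − V_TN = 2.04 − 0.85 = 1.19 V.
Since V_DS = 5.23 V ≥ V_ov = 1.19 V, the device is in saturation.
I_D = ½ k_n V_ov² = 0.5 × 6.46 × 1.19² = 4.57 mA.

Saturation; I_D = 4.57 mA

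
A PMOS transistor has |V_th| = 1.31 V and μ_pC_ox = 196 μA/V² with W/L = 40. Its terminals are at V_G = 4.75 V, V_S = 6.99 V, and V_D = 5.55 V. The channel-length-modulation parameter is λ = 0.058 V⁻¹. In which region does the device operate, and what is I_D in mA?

Saturation; I_D = 3.67 mA

V_SG = V_S − V_G = 6.99 − 4.75 = 2.24 V; V_SD = V_S − V_D = 6.99 − 5.55 = 1.44 V.
k_p = μ_pC_ox · (W/L) = 7.84 mA/V².
V_ov = V_SG − |V_th| = 2.24 − 1.31 = 0.93 V.
Since V_SD = 1.44 V ≥ V_ov = 0.93 V, the device is in saturation.
I_D = ½ k_p V_ov² (1 + λ V_SD) = 0.5 × 7.84 × 0.93² × (1 + 0.058 × 1.44) = 3.67 mA.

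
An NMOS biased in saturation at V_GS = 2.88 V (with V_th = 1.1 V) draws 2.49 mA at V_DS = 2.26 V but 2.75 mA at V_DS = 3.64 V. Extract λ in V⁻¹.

With V_GS fixed, I_D ∝ (1 + λ V_DS) in saturation, so I_D2/I_D1 = (1 + λ V_DS2)/(1 + λ V_DS1).
2.75/2.49 = 1.104 = (1 + 3.64 λ)/(1 + 2.26 λ).
Solving: λ (I_D1 V_DS2 − I_D2 V_DS1) = I_D2 − I_D1, so λ = (2.75 − 2.49) / (2.49 × 3.64 − 2.75 × 2.26) = 0.26 / 2.85 = 0.0913 V⁻¹.

λ = 0.0913 V⁻¹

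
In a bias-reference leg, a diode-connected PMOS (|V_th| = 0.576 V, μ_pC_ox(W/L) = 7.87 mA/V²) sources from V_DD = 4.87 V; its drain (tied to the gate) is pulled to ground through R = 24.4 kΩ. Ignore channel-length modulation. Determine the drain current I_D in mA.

With gate tied to drain, V_SG = V_SD ≥ V_SG − |V_th|, so the device is in saturation.
KCL at the drain: ½ k_p (V_SG − |V_th|)² = (V_DD − V_SG)/R.
Let x = V_SG − 0.576. Then 96 x² + x − 4.294 = 0, giving x = 0.206 V (positive root), so V_SG = 0.782 V.
I_D = (V_DD − V_SG)/R = (4.87 − 0.782) / 24.4 = 0.168 mA.

I_D = 0.168 mA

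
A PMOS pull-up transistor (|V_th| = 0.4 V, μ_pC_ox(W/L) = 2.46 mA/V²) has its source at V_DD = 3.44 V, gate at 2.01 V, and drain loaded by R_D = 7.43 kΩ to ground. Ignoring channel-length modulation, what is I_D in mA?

I_D = 0.437 mA

V_SG = V_DD − V_G = 3.44 − 2.01 = 1.43 V, so V_ov = 1.43 − 0.4 = 1.03 V.
Assume saturation: I_D = ½ k_p V_ov² = 0.5 × 2.46 × 1.03² = 1.3 mA, giving V_SD = V_DD − I_D R_D = 3.44 − 1.3 × 7.43 = -6.26 V.
But -6.26 V < V_ov = 1.03 V, so the device is actually in triode.
In triode I_D = k_p[V_ov V_SD − ½ V_SD²] and I_D = (V_DD − V_SD)/R_D. Equating: 9.14 V_SD² − 19.83 V_SD + 3.44 = 0, giving V_SD = 0.19 V (the root below V_ov).
I_D = (3.44 − 0.19) / 7.43 = 0.437 mA.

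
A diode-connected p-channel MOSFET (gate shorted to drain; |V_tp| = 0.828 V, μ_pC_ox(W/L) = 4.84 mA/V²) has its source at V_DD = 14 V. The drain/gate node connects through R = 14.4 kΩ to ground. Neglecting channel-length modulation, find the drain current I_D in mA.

I_D = 0.873 mA

With gate tied to drain, V_SG = V_SD ≥ V_SG − |V_tp|, so the device is in saturation.
KCL at the drain: ½ k_p (V_SG − |V_tp|)² = (V_DD − V_SG)/R.
Let x = V_SG − 0.828. Then 34.8 x² + x − 13.17 = 0, giving x = 0.601 V (positive root), so V_SG = 1.43 V.
I_D = (V_DD − V_SG)/R = (14 − 1.43) / 14.4 = 0.873 mA.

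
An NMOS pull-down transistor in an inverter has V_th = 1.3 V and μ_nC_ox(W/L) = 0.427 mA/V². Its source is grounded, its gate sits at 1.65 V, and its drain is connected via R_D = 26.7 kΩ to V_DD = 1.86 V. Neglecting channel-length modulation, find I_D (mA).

I_D = 0.0262 mA

V_GS = V_G = 1.65 V, so V_ov = 1.65 − 1.3 = 0.35 V.
Assume saturation: I_D = ½ k_n V_ov² = 0.5 × 0.427 × 0.35² = 0.0262 mA, giving V_DS = V_DD − I_D R_D = 1.86 − 0.0262 × 26.7 = 1.16 V.
V_DS = 1.16 V ≥ V_ov = 0.35 V, confirming saturation.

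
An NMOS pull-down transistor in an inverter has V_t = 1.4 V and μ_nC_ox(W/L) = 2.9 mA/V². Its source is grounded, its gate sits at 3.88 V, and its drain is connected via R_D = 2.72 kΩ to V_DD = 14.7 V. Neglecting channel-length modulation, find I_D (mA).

I_D = 5.09 mA

V_GS = V_G = 3.88 V, so V_ov = 3.88 − 1.4 = 2.48 V.
Assume saturation: I_D = ½ k_n V_ov² = 0.5 × 2.9 × 2.48² = 8.92 mA, giving V_DS = V_DD − I_D R_D = 14.7 − 8.92 × 2.72 = -9.56 V.
But -9.56 V < V_ov = 2.48 V, so the device is actually in triode.
In triode I_D = k_n[V_ov V_DS − ½ V_DS²] and I_D = (V_DD − V_DS)/R_D. Equating: 3.94 V_DS² − 20.56 V_DS + 14.7 = 0, giving V_DS = 0.855 V (the root below V_ov).
I_D = (14.7 − 0.855) / 2.72 = 5.09 mA.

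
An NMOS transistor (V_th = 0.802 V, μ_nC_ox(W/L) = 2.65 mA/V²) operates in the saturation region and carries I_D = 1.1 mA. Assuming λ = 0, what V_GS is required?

In saturation I_D = ½ k_n (V_GS − V_th)², so V_GS − V_th = √(2 I_D / k_n) = √(2 × 1.1 / 2.65) = 0.911 V.
V_GS = 0.802 + 0.911 = 1.71 V.

V_GS = 1.71 V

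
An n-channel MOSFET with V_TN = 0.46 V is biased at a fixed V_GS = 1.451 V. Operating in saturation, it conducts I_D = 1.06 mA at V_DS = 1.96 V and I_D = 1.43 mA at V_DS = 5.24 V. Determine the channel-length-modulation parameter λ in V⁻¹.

With V_GS fixed, I_D ∝ (1 + λ V_DS) in saturation, so I_D2/I_D1 = (1 + λ V_DS2)/(1 + λ V_DS1).
1.43/1.06 = 1.349 = (1 + 5.24 λ)/(1 + 1.96 λ).
Solving: λ (I_D1 V_DS2 − I_D2 V_DS1) = I_D2 − I_D1, so λ = (1.43 − 1.06) / (1.06 × 5.24 − 1.43 × 1.96) = 0.37 / 2.75 = 0.134 V⁻¹.

λ = 0.134 V⁻¹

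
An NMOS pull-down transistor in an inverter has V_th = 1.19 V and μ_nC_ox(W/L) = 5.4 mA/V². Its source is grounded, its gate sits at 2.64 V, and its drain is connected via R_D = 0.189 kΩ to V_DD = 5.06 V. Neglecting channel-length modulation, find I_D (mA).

I_D = 5.68 mA

V_GS = V_G = 2.64 V, so V_ov = 2.64 − 1.19 = 1.45 V.
Assume saturation: I_D = ½ k_n V_ov² = 0.5 × 5.4 × 1.45² = 5.68 mA, giving V_DS = V_DD − I_D R_D = 5.06 − 5.68 × 0.189 = 3.99 V.
V_DS = 3.99 V ≥ V_ov = 1.45 V, confirming saturation.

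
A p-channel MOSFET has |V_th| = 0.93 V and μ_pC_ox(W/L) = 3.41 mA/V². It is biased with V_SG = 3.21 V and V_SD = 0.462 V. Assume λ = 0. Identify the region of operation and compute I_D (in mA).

Triode; I_D = 3.23 mA

V_ov = V_SG − |V_th| = 3.21 − 0.93 = 2.28 V.
Since V_SD = 0.462 V < V_ov = 2.28 V, the device is in the triode region.
I_D = k_p [V_ov · V_SD − ½ V_SD²] = 3.41 × [2.28 × 0.462 − 0.5 × 0.462²] = 3.23 mA.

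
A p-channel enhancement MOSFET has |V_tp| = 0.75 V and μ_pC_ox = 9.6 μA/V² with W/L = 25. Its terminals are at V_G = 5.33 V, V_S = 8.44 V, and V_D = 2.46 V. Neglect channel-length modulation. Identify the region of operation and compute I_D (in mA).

V_SG = V_S − V_G = 8.44 − 5.33 = 3.11 V; V_SD = V_S − V_D = 8.44 − 2.46 = 5.98 V.
k_p = μ_pC_ox · (W/L) = 0.24 mA/V².
V_ov = V_SG − |V_tp| = 3.11 − 0.75 = 2.36 V.
Since V_SD = 5.98 V ≥ V_ov = 2.36 V, the device is in saturation.
I_D = ½ k_p V_ov² = 0.5 × 0.24 × 2.36² = 0.668 mA.

Saturation; I_D = 0.668 mA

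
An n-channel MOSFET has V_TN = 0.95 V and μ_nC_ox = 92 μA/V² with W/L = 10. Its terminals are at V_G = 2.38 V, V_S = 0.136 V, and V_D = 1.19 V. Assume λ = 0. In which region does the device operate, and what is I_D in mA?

V_GS = V_G − V_S = 2.38 − 0.136 = 2.24 V; V_DS = V_D − V_S = 1.19 − 0.136 = 1.05 V.
k_n = μ_nC_ox · (W/L) = 0.92 mA/V².
V_ov = V_GS − V_TN = 2.24 − 0.95 = 1.29 V.
Since V_DS = 1.05 V < V_ov = 1.29 V, the device is in the triode region.
I_D = k_n [V_ov · V_DS − ½ V_DS²] = 0.92 × [1.29 × 1.05 − 0.5 × 1.05²] = 0.744 mA.

Triode; I_D = 0.744 mA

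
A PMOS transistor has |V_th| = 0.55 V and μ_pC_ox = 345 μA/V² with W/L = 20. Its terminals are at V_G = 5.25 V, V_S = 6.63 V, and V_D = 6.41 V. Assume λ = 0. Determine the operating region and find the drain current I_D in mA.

Triode; I_D = 1.09 mA

V_SG = V_S − V_G = 6.63 − 5.25 = 1.38 V; V_SD = V_S − V_D = 6.63 − 6.41 = 0.22 V.
k_p = μ_pC_ox · (W/L) = 6.9 mA/V².
V_ov = V_SG − |V_th| = 1.38 − 0.55 = 0.83 V.
Since V_SD = 0.22 V < V_ov = 0.83 V, the device is in the triode region.
I_D = k_p [V_ov · V_SD − ½ V_SD²] = 6.9 × [0.83 × 0.22 − 0.5 × 0.22²] = 1.09 mA.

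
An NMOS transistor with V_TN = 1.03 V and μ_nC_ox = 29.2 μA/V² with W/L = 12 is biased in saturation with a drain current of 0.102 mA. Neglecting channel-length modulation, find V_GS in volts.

V_GS = 1.79 V

k_n = μ_nC_ox · (W/L) = 0.3504 mA/V².
In saturation I_D = ½ k_n (V_GS − V_TN)², so V_GS − V_TN = √(2 I_D / k_n) = √(2 × 0.102 / 0.3504) = 0.763 V.
V_GS = 1.03 + 0.763 = 1.79 V.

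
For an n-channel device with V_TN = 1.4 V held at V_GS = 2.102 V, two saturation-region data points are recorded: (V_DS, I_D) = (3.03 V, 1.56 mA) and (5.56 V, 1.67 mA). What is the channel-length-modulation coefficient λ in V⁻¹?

With V_GS fixed, I_D ∝ (1 + λ V_DS) in saturation, so I_D2/I_D1 = (1 + λ V_DS2)/(1 + λ V_DS1).
1.67/1.56 = 1.071 = (1 + 5.56 λ)/(1 + 3.03 λ).
Solving: λ (I_D1 V_DS2 − I_D2 V_DS1) = I_D2 − I_D1, so λ = (1.67 − 1.56) / (1.56 × 5.56 − 1.67 × 3.03) = 0.11 / 3.61 = 0.0304 V⁻¹.

λ = 0.0304 V⁻¹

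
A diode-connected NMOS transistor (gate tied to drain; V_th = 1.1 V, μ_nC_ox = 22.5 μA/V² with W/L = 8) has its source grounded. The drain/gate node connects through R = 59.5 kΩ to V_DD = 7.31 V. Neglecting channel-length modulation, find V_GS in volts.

V_GS = 2.09 V

With gate tied to drain, V_GS = V_DS ≥ V_GS − V_th, so the device is in saturation.
k_n = μ_nC_ox · (W/L) = 0.18 mA/V².
KCL at the drain: ½ k_n (V_GS − V_th)² = (V_DD − V_GS)/R.
Let x = V_GS − 1.1. Then 5.35 x² + x − 6.21 = 0, giving x = 0.988 V (positive root), so V_GS = 2.09 V.
I_D = (V_DD − V_GS)/R = (7.31 − 2.09) / 59.5 = 0.0878 mA.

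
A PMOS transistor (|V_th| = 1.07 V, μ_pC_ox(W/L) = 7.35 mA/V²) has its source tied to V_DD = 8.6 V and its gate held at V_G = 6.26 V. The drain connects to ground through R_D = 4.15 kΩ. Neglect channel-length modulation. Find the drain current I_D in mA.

I_D = 2.01 mA

V_SG = V_DD − V_G = 8.6 − 6.26 = 2.34 V, so V_ov = 2.34 − 1.07 = 1.27 V.
Assume saturation: I_D = ½ k_p V_ov² = 0.5 × 7.35 × 1.27² = 5.93 mA, giving V_SD = V_DD − I_D R_D = 8.6 − 5.93 × 4.15 = -16 V.
But -16 V < V_ov = 1.27 V, so the device is actually in triode.
In triode I_D = k_p[V_ov V_SD − ½ V_SD²] and I_D = (V_DD − V_SD)/R_D. Equating: 15.3 V_SD² − 39.74 V_SD + 8.6 = 0, giving V_SD = 0.238 V (the root below V_ov).
I_D = (8.6 − 0.238) / 4.15 = 2.01 mA.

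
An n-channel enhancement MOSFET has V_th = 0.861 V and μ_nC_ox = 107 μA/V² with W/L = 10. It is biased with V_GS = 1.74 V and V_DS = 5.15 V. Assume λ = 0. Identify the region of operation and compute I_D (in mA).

Saturation; I_D = 0.413 mA

k_n = μ_nC_ox · (W/L) = 1.07 mA/V².
V_ov = V_GS − V_th = 1.74 − 0.861 = 0.879 V.
Since V_DS = 5.15 V ≥ V_ov = 0.879 V, the device is in saturation.
I_D = ½ k_n V_ov² = 0.5 × 1.07 × 0.879² = 0.413 mA.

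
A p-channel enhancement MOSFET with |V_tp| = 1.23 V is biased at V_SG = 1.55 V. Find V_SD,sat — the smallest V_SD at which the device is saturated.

The boundary between triode and saturation is V_SD = V_SG − |V_tp| = V_ov.
V_ov = 1.55 − 1.23 = 0.32 V.

V_SD,sat = 0.320 V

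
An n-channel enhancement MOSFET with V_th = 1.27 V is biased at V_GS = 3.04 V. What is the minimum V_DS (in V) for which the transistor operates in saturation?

The boundary between triode and saturation is V_DS = V_GS − V_th = V_ov.
V_ov = 3.04 − 1.27 = 1.77 V.

V_DS,sat = 1.77 V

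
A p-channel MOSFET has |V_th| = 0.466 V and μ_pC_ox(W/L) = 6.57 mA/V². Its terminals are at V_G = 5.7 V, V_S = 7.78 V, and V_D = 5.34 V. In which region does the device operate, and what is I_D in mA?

V_SG = V_S − V_G = 7.78 − 5.7 = 2.08 V; V_SD = V_S − V_D = 7.78 − 5.34 = 2.44 V.
V_ov = V_SG − |V_th| = 2.08 − 0.466 = 1.61 V.
Since V_SD = 2.44 V ≥ V_ov = 1.61 V, the device is in saturation.
I_D = ½ k_p V_ov² = 0.5 × 6.57 × 1.61² = 8.56 mA.

Saturation; I_D = 8.56 mA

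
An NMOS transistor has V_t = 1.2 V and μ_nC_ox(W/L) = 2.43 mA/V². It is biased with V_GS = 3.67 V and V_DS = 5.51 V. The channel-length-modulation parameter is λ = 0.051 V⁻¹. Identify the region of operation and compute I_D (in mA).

V_ov = V_GS − V_t = 3.67 − 1.2 = 2.47 V.
Since V_DS = 5.51 V ≥ V_ov = 2.47 V, the device is in saturation.
I_D = ½ k_n V_ov² (1 + λ V_DS) = 0.5 × 2.43 × 2.47² × (1 + 0.051 × 5.51) = 9.5 mA.

Saturation; I_D = 9.50 mA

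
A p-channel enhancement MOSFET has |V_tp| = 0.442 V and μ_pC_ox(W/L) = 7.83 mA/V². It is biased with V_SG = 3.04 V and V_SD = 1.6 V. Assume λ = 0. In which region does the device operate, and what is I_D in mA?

V_ov = V_SG − |V_tp| = 3.04 − 0.442 = 2.6 V.
Since V_SD = 1.6 V < V_ov = 2.6 V, the device is in the triode region.
I_D = k_p [V_ov · V_SD − ½ V_SD²] = 7.83 × [2.6 × 1.6 − 0.5 × 1.6²] = 22.5 mA.

Triode; I_D = 22.5 mA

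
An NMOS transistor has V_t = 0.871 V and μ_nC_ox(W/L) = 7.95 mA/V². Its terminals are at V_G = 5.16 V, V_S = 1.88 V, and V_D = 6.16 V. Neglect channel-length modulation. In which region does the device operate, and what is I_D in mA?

Saturation; I_D = 23.1 mA

V_GS = V_G − V_S = 5.16 − 1.88 = 3.28 V; V_DS = V_D − V_S = 6.16 − 1.88 = 4.28 V.
V_ov = V_GS − V_t = 3.28 − 0.871 = 2.41 V.
Since V_DS = 4.28 V ≥ V_ov = 2.41 V, the device is in saturation.
I_D = ½ k_n V_ov² = 0.5 × 7.95 × 2.41² = 23.1 mA.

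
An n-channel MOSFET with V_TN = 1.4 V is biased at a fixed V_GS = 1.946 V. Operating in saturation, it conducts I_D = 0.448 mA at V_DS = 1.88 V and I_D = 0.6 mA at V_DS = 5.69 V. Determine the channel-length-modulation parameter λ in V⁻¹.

λ = 0.107 V⁻¹

With V_GS fixed, I_D ∝ (1 + λ V_DS) in saturation, so I_D2/I_D1 = (1 + λ V_DS2)/(1 + λ V_DS1).
0.6/0.448 = 1.339 = (1 + 5.69 λ)/(1 + 1.88 λ).
Solving: λ (I_D1 V_DS2 − I_D2 V_DS1) = I_D2 − I_D1, so λ = (0.6 − 0.448) / (0.448 × 5.69 − 0.6 × 1.88) = 0.152 / 1.42 = 0.107 V⁻¹.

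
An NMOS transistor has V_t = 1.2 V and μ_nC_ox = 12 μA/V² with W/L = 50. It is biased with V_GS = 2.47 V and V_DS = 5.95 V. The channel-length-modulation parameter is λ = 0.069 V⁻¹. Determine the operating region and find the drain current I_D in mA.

k_n = μ_nC_ox · (W/L) = 0.6 mA/V².
V_ov = V_GS − V_t = 2.47 − 1.2 = 1.27 V.
Since V_DS = 5.95 V ≥ V_ov = 1.27 V, the device is in saturation.
I_D = ½ k_n V_ov² (1 + λ V_DS) = 0.5 × 0.6 × 1.27² × (1 + 0.069 × 5.95) = 0.683 mA.

Saturation; I_D = 0.683 mA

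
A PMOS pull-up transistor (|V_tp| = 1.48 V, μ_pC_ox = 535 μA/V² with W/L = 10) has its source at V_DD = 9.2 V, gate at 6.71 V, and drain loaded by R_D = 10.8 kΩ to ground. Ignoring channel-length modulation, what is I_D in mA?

V_SG = V_DD − V_G = 9.2 − 6.71 = 2.49 V, so V_ov = 2.49 − 1.48 = 1.01 V.
k_p = μ_pC_ox · (W/L) = 5.35 mA/V².
Assume saturation: I_D = ½ k_p V_ov² = 0.5 × 5.35 × 1.01² = 2.73 mA, giving V_SD = V_DD − I_D R_D = 9.2 − 2.73 × 10.8 = -20.3 V.
But -20.3 V < V_ov = 1.01 V, so the device is actually in triode.
In triode I_D = k_p[V_ov V_SD − ½ V_SD²] and I_D = (V_DD − V_SD)/R_D. Equating: 28.9 V_SD² − 59.36 V_SD + 9.2 = 0, giving V_SD = 0.169 V (the root below V_ov).
I_D = (9.2 − 0.169) / 10.8 = 0.836 mA.

I_D = 0.836 mA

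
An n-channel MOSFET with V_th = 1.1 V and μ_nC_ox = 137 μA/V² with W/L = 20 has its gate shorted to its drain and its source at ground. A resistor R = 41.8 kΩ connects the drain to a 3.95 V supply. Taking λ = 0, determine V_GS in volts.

V_GS = 1.31 V

With gate tied to drain, V_GS = V_DS ≥ V_GS − V_th, so the device is in saturation.
k_n = μ_nC_ox · (W/L) = 2.74 mA/V².
KCL at the drain: ½ k_n (V_GS − V_th)² = (V_DD − V_GS)/R.
Let x = V_GS − 1.1. Then 57.3 x² + x − 2.85 = 0, giving x = 0.215 V (positive root), so V_GS = 1.31 V.
I_D = (V_DD − V_GS)/R = (3.95 − 1.31) / 41.8 = 0.063 mA.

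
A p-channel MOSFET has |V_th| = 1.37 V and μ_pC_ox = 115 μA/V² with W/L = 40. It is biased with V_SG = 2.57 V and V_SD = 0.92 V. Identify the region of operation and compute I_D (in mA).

Triode; I_D = 3.13 mA

k_p = μ_pC_ox · (W/L) = 4.6 mA/V².
V_ov = V_SG − |V_th| = 2.57 − 1.37 = 1.2 V.
Since V_SD = 0.92 V < V_ov = 1.2 V, the device is in the triode region.
I_D = k_p [V_ov · V_SD − ½ V_SD²] = 4.6 × [1.2 × 0.92 − 0.5 × 0.92²] = 3.13 mA.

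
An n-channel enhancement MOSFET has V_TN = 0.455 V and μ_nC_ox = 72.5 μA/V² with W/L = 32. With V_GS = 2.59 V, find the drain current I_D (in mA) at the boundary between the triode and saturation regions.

At the boundary V_DS = V_ov = V_GS − V_TN = 2.59 − 0.455 = 2.13 V.
k_n = μ_nC_ox · (W/L) = 2.32 mA/V².
I_D = ½ k_n V_ov² = 0.5 × 2.32 × 2.13² = 5.29 mA.

I_D = 5.29 mA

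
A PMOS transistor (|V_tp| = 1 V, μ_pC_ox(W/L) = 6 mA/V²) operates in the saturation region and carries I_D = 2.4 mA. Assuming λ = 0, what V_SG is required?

In saturation I_D = ½ k_p (V_SG − |V_tp|)², so V_SG − |V_tp| = √(2 I_D / k_p) = √(2 × 2.4 / 6) = 0.894 V.
V_SG = 1 + 0.894 = 1.89 V.

V_SG = 1.89 V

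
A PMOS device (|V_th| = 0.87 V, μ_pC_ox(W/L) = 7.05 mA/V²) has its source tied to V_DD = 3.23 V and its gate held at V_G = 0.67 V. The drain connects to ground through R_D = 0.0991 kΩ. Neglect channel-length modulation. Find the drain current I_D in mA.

I_D = 10.1 mA

V_SG = V_DD − V_G = 3.23 − 0.67 = 2.56 V, so V_ov = 2.56 − 0.87 = 1.69 V.
Assume saturation: I_D = ½ k_p V_ov² = 0.5 × 7.05 × 1.69² = 10.1 mA, giving V_SD = V_DD − I_D R_D = 3.23 − 10.1 × 0.0991 = 2.23 V.
V_SD = 2.23 V ≥ V_ov = 1.69 V, confirming saturation.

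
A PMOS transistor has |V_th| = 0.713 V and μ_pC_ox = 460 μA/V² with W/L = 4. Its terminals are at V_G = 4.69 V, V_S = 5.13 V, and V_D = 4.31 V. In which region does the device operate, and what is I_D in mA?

V_SG = V_S − V_G = 5.13 − 4.69 = 0.44 V; V_SD = V_S − V_D = 5.13 − 4.31 = 0.82 V.
V_SG = 0.44 V < |V_th| = 0.713 V, so the transistor is in cutoff.

Cutoff; I_D = 0 mA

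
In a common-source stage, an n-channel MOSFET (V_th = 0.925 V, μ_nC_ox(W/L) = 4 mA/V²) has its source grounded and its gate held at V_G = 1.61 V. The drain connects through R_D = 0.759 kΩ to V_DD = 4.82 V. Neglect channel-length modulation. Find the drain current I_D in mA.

V_GS = V_G = 1.61 V, so V_ov = 1.61 − 0.925 = 0.685 V.
Assume saturation: I_D = ½ k_n V_ov² = 0.5 × 4 × 0.685² = 0.938 mA, giving V_DS = V_DD − I_D R_D = 4.82 − 0.938 × 0.759 = 4.11 V.
V_DS = 4.11 V ≥ V_ov = 0.685 V, confirming saturation.

I_D = 0.938 mA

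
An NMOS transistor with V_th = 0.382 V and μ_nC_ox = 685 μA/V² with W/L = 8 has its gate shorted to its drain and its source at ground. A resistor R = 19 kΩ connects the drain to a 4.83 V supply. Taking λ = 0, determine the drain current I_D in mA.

I_D = 0.219 mA

With gate tied to drain, V_GS = V_DS ≥ V_GS − V_th, so the device is in saturation.
k_n = μ_nC_ox · (W/L) = 5.48 mA/V².
KCL at the drain: ½ k_n (V_GS − V_th)² = (V_DD − V_GS)/R.
Let x = V_GS − 0.382. Then 52.1 x² + x − 4.448 = 0, giving x = 0.283 V (positive root), so V_GS = 0.665 V.
I_D = (V_DD − V_GS)/R = (4.83 − 0.665) / 19 = 0.219 mA.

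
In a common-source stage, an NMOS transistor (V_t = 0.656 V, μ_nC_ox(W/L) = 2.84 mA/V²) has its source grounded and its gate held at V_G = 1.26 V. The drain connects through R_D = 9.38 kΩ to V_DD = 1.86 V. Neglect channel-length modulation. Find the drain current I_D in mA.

V_GS = V_G = 1.26 V, so V_ov = 1.26 − 0.656 = 0.604 V.
Assume saturation: I_D = ½ k_n V_ov² = 0.5 × 2.84 × 0.604² = 0.518 mA, giving V_DS = V_DD − I_D R_D = 1.86 − 0.518 × 9.38 = -3 V.
But -3 V < V_ov = 0.604 V, so the device is actually in triode.
In triode I_D = k_n[V_ov V_DS − ½ V_DS²] and I_D = (V_DD − V_DS)/R_D. Equating: 13.3 V_DS² − 17.09 V_DS + 1.86 = 0, giving V_DS = 0.12 V (the root below V_ov).
I_D = (1.86 − 0.12) / 9.38 = 0.185 mA.

I_D = 0.185 mA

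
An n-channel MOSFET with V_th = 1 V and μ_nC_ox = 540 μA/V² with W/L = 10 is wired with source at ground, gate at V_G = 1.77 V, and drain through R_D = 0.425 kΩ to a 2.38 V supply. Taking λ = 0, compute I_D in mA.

I_D = 1.60 mA

V_GS = V_G = 1.77 V, so V_ov = 1.77 − 1 = 0.77 V.
k_n = μ_nC_ox · (W/L) = 5.4 mA/V².
Assume saturation: I_D = ½ k_n V_ov² = 0.5 × 5.4 × 0.77² = 1.6 mA, giving V_DS = V_DD − I_D R_D = 2.38 − 1.6 × 0.425 = 1.7 V.
V_DS = 1.7 V ≥ V_ov = 0.77 V, confirming saturation.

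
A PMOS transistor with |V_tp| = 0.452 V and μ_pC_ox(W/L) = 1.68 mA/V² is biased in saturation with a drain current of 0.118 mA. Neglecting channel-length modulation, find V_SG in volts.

V_SG = 0.827 V

In saturation I_D = ½ k_p (V_SG − |V_tp|)², so V_SG − |V_tp| = √(2 I_D / k_p) = √(2 × 0.118 / 1.68) = 0.375 V.
V_SG = 0.452 + 0.375 = 0.827 V.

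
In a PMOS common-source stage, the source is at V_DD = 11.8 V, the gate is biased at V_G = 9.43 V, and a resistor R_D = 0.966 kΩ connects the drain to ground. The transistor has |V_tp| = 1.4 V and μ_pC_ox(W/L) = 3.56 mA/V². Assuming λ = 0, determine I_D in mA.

I_D = 1.67 mA

V_SG = V_DD − V_G = 11.8 − 9.43 = 2.37 V, so V_ov = 2.37 − 1.4 = 0.97 V.
Assume saturation: I_D = ½ k_p V_ov² = 0.5 × 3.56 × 0.97² = 1.67 mA, giving V_SD = V_DD − I_D R_D = 11.8 − 1.67 × 0.966 = 10.2 V.
V_SD = 10.2 V ≥ V_ov = 0.97 V, confirming saturation.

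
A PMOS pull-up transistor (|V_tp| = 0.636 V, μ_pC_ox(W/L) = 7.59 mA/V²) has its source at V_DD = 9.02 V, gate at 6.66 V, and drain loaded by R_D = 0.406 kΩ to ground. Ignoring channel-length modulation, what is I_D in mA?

I_D = 11.3 mA

V_SG = V_DD − V_G = 9.02 − 6.66 = 2.36 V, so V_ov = 2.36 − 0.636 = 1.72 V.
Assume saturation: I_D = ½ k_p V_ov² = 0.5 × 7.59 × 1.72² = 11.3 mA, giving V_SD = V_DD − I_D R_D = 9.02 − 11.3 × 0.406 = 4.44 V.
V_SD = 4.44 V ≥ V_ov = 1.72 V, confirming saturation.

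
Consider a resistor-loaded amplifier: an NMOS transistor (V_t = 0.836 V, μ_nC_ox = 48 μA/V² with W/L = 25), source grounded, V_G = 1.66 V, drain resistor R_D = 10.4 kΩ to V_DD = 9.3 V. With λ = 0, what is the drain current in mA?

V_GS = V_G = 1.66 V, so V_ov = 1.66 − 0.836 = 0.824 V.
k_n = μ_nC_ox · (W/L) = 1.2 mA/V².
Assume saturation: I_D = ½ k_n V_ov² = 0.5 × 1.2 × 0.824² = 0.407 mA, giving V_DS = V_DD − I_D R_D = 9.3 − 0.407 × 10.4 = 5.06 V.
V_DS = 5.06 V ≥ V_ov = 0.824 V, confirming saturation.

I_D = 0.407 mA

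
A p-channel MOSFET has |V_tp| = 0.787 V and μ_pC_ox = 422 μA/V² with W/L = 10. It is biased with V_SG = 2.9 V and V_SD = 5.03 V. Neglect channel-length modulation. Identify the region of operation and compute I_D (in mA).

k_p = μ_pC_ox · (W/L) = 4.22 mA/V².
V_ov = V_SG − |V_tp| = 2.9 − 0.787 = 2.11 V.
Since V_SD = 5.03 V ≥ V_ov = 2.11 V, the device is in saturation.
I_D = ½ k_p V_ov² = 0.5 × 4.22 × 2.11² = 9.42 mA.

Saturation; I_D = 9.42 mA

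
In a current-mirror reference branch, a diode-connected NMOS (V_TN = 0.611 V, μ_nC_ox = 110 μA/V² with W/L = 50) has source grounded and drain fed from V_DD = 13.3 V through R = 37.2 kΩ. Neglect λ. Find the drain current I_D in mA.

I_D = 0.332 mA

With gate tied to drain, V_GS = V_DS ≥ V_GS − V_TN, so the device is in saturation.
k_n = μ_nC_ox · (W/L) = 5.5 mA/V².
KCL at the drain: ½ k_n (V_GS − V_TN)² = (V_DD − V_GS)/R.
Let x = V_GS − 0.611. Then 102 x² + x − 12.69 = 0, giving x = 0.347 V (positive root), so V_GS = 0.958 V.
I_D = (V_DD − V_GS)/R = (13.3 − 0.958) / 37.2 = 0.332 mA.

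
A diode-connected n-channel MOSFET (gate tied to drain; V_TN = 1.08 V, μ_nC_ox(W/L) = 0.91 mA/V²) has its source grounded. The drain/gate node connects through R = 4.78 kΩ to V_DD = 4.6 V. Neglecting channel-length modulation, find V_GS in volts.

With gate tied to drain, V_GS = V_DS ≥ V_GS − V_TN, so the device is in saturation.
KCL at the drain: ½ k_n (V_GS − V_TN)² = (V_DD − V_GS)/R.
Let x = V_GS − 1.08. Then 2.17 x² + x − 3.52 = 0, giving x = 1.06 V (positive root), so V_GS = 2.14 V.
I_D = (V_DD − V_GS)/R = (4.6 − 2.14) / 4.78 = 0.514 mA.

V_GS = 2.14 V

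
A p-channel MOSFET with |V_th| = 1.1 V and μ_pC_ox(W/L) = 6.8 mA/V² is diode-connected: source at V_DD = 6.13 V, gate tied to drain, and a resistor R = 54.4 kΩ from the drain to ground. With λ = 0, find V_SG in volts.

With gate tied to drain, V_SG = V_SD ≥ V_SG − |V_th|, so the device is in saturation.
KCL at the drain: ½ k_p (V_SG − |V_th|)² = (V_DD − V_SG)/R.
Let x = V_SG − 1.1. Then 185 x² + x − 5.03 = 0, giving x = 0.162 V (positive root), so V_SG = 1.26 V.
I_D = (V_DD − V_SG)/R = (6.13 − 1.26) / 54.4 = 0.0895 mA.

V_SG = 1.26 V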